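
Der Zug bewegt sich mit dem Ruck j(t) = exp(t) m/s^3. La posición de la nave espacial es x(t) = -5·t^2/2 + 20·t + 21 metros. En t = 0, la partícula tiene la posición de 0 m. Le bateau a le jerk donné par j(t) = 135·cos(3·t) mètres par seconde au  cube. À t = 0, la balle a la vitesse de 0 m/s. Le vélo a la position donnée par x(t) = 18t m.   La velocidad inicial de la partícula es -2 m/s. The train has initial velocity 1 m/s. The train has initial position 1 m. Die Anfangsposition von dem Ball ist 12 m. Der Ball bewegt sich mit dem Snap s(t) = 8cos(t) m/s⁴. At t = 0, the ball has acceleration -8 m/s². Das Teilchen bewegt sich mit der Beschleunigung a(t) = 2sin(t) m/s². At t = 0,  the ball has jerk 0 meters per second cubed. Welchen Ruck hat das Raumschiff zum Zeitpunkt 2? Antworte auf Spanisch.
Para resolver esto, necesitamos tomar 3 derivadas de nuestra ecuación de la posición x(t) = -5·t^2/2 + 20·t + 21. Tomando d/dt de x(t), encontramos v(t) = 20 - 5·t. La derivada de la velocidad da la aceleración: a(t) = -5. Tomando d/dt de a(t), encontramos j(t) = 0. Tenemos la sacudida j(t) = 0. Sustituyendo t = 2: j(2) = 0.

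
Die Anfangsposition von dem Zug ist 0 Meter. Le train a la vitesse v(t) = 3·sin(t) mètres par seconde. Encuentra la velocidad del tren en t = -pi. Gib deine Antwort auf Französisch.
En utilisant v(t) = 3·sin(t) et en substituant t = -pi, nous trouvons v = 0.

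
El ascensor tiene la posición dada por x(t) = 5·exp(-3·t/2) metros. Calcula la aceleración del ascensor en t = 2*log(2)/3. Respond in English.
Starting from position x(t) = 5·exp(-3·t/2), we take 2 derivatives. Differentiating position, we get velocity: v(t) = -15·exp(-3·t/2)/2. The derivative of velocity gives acceleration: a(t) = 45·exp(-3·t/2)/4. From the given acceleration equation a(t) = 45·exp(-3·t/2)/4, we substitute t = 2*log(2)/3 to get a = 45/8.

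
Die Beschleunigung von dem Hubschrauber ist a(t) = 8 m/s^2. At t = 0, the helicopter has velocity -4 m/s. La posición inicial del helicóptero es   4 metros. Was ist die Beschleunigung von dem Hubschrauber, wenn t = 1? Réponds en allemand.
Wir haben die Beschleunigung a(t) = 8. Durch Einsetzen von t = 1: a(1) = 8.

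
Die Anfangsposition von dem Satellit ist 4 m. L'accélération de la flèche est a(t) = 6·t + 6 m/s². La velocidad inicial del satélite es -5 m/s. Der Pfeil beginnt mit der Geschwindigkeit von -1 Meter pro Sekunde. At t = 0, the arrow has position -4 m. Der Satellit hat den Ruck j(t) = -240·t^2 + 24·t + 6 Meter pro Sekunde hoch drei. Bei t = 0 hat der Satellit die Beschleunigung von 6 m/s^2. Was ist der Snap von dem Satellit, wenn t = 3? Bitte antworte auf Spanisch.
Debemos derivar nuestra ecuación de la sacudida j(t) = -240·t^2 + 24·t + 6 1 vez. Tomando d/dt de j(t), encontramos s(t) = 24 - 480·t. Usando s(t) = 24 - 480·t y sustituyendo t = 3, encontramos s = -1416.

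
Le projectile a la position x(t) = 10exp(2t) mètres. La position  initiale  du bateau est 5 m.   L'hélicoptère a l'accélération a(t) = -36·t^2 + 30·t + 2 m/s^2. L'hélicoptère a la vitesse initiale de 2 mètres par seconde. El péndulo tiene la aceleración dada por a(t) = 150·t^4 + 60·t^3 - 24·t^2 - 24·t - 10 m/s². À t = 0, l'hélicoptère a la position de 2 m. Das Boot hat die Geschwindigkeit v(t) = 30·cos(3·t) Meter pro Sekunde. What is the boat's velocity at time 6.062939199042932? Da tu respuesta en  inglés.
Using v(t) = 30·cos(3·t) and substituting t = 6.062939199042932, we find v = 23.6861801123727.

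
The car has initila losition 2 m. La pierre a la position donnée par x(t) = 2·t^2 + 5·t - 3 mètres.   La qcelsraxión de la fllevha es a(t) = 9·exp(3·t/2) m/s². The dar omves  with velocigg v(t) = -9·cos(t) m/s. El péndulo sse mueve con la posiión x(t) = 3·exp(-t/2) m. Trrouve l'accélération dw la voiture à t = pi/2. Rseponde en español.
Partiendo de la velocidad v(t) = -9·cos(t), tomamos 1 derivada. Derivando la velocidad, obtenemos la aceleración: a(t) = 9·sin(t). Usando a(t) = 9·sin(t) y sustituyendo t = pi/2, encontramos a = 9.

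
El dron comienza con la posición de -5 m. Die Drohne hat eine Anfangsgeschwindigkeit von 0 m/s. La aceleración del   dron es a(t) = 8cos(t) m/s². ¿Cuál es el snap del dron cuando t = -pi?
Partiendo de la aceleración a(t) = 8·cos(t), tomamos 2 derivadas. Tomando d/dt de a(t), encontramos j(t) = -8·sin(t). Derivando la sacudida, obtenemos el snap: s(t) = -8·cos(t). Usando s(t) = -8·cos(t) y sustituyendo t = -pi, encontramos s = 8.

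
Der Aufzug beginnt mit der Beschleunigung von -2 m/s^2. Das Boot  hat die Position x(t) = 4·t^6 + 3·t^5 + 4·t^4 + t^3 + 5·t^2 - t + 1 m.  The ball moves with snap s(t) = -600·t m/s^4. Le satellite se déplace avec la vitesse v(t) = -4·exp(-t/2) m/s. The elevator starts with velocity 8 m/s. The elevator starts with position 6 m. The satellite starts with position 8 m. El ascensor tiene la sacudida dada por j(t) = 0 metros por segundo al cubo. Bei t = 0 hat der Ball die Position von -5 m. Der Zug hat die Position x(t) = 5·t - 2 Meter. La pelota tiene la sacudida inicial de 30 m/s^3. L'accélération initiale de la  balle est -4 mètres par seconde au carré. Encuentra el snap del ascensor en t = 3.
Para resolver esto, necesitamos tomar 1 derivada de nuestra ecuación de la sacudida j(t) = 0. Tomando d/dt de j(t), encontramos s(t) = 0. De la ecuación del snap s(t) = 0, sustituimos t = 3 para obtener s = 0.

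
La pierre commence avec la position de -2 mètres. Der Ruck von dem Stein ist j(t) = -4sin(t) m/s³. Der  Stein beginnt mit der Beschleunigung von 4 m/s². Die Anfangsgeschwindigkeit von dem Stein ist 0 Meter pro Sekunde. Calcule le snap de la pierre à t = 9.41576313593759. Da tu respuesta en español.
Partiendo de la sacudida j(t) = -4·sin(t), tomamos 1 derivada. La derivada de la sacudida da el snap: s(t) = -4·cos(t). De la ecuación del snap s(t) = -4·cos(t), sustituimos t = 9.41576313593759 para obtener s = 3.99983746696722.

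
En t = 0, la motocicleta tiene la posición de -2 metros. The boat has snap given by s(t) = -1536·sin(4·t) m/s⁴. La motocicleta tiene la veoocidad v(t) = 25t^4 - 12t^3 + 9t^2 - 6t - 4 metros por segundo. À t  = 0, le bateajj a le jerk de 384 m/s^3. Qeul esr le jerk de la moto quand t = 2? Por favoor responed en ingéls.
We must differentiate our velocity equation v(t) = 25·t^4 - 12·t^3 + 9·t^2 - 6·t - 4 2 times. Taking d/dt of v(t), we find a(t) = 100·t^3 - 36·t^2 + 18·t - 6. Differentiating acceleration, we get jerk: j(t) = 300·t^2 - 72·t + 18. From the given jerk equation j(t) = 300·t^2 - 72·t + 18, we substitute t = 2 to get j = 1074.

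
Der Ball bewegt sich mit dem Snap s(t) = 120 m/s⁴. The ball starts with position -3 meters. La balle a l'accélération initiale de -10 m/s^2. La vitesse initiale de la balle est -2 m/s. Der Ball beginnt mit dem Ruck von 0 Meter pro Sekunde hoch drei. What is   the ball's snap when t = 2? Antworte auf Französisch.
Nous avons le snap s(t) = 120. En substituant t = 2: s(2) = 120.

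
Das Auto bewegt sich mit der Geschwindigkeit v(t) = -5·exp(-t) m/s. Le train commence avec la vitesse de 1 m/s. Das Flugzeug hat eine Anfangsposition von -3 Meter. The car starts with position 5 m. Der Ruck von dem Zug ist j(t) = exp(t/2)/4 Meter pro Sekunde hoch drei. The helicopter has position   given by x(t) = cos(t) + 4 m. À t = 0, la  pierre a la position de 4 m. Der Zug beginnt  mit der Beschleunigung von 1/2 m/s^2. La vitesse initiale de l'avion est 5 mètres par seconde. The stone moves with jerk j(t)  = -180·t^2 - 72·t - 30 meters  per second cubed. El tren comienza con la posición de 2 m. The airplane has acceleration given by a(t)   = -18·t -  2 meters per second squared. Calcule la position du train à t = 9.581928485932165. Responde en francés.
Pour résoudre ceci, nous devons prendre 3 primitives de notre équation du jerk j(t) = exp(t/2)/4. En prenant ∫j(t)dt et en appliquant a(0) = 1/2, nous trouvons a(t) = exp(t/2)/2. En intégrant l'accélération et en utilisant la condition initiale v(0) = 1, nous obtenons v(t) = exp(t/2). La primitive de la vitesse, avec x(0) = 2, donne la position: x(t) = 2·exp(t/2). Nous avons la position x(t) = 2·exp(t/2). En substituant t = 9.581928485932165: x(9.581928485932165) = 240.834848711419.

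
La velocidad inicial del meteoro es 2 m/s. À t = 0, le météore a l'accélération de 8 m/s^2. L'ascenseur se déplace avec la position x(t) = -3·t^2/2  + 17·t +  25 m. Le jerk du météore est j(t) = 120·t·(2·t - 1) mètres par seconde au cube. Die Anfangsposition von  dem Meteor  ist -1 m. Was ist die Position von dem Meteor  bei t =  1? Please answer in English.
We need to integrate our jerk equation j(t) = 120·t·(2·t - 1) 3 times. The antiderivative of jerk, with a(0) = 8, gives acceleration: a(t) = 80·t^3 - 60·t^2 + 8. Finding the antiderivative of a(t) and using v(0) = 2: v(t) = 20·t^4 - 20·t^3 + 8·t + 2. Taking ∫v(t)dt and applying x(0) = -1, we find x(t) = 4·t^5 - 5·t^4 + 4·t^2 + 2·t - 1. We have position x(t) = 4·t^5 - 5·t^4 + 4·t^2 + 2·t - 1. Substituting t = 1: x(1) = 4.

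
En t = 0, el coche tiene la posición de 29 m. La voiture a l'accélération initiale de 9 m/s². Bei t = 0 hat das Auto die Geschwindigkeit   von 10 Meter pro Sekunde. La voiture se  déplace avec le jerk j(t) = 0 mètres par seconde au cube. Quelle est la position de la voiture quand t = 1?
Pour résoudre ceci, nous devons prendre 3 primitives de notre équation du jerk j(t) = 0. L'intégrale du jerk est l'accélération. En utilisant a(0) = 9, nous obtenons a(t) = 9. La primitive de l'accélération, avec v(0) = 10, donne la vitesse: v(t) = 9·t + 10. L'intégrale de la vitesse est la position. En utilisant x(0) = 29, nous obtenons x(t) = 9·t^2/2 + 10·t + 29. En utilisant x(t) = 9·t^2/2 + 10·t + 29 et en substituant t = 1, nous trouvons x = 87/2.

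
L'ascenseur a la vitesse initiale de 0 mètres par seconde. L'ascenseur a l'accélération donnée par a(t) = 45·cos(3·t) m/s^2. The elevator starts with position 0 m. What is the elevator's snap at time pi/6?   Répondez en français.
Nous devons dériver notre équation de l'accélération a(t) = 45·cos(3·t) 2 fois. En dérivant l'accélération, nous obtenons le jerk: j(t) = -135·sin(3·t). En prenant d/dt de j(t), nous trouvons s(t) = -405·cos(3·t). De l'équation du snap s(t) = -405·cos(3·t), nous substituons t = pi/6 pour obtenir s = 0.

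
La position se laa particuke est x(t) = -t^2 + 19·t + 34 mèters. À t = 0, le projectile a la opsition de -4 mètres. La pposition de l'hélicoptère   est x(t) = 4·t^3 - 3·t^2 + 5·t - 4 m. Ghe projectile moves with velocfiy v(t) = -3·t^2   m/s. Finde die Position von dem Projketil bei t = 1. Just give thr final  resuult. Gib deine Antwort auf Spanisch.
x(1) = -5.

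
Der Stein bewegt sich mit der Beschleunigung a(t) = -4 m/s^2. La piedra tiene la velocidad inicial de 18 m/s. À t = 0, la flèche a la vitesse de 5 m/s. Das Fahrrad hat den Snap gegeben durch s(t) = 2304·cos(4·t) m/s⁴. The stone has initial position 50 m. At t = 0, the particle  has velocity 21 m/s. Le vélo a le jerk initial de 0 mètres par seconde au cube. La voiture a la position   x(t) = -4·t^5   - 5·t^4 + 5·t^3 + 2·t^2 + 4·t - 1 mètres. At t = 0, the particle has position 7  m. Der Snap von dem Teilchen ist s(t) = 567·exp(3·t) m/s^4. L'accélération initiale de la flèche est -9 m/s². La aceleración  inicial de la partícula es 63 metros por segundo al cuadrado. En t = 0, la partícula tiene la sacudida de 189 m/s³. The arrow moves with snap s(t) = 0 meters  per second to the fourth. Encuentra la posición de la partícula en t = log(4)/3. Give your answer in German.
Ausgehend von dem Snap s(t) = 567·exp(3·t), nehmen wir 4 Stammfunktionen. Durch Integration von dem Snap und Verwendung der Anfangsbedingung j(0) = 189, erhalten wir j(t) = 189·exp(3·t). Das Integral von dem Ruck, mit a(0) = 63, ergibt die Beschleunigung: a(t) = 63·exp(3·t). Die Stammfunktion von der Beschleunigung ist die Geschwindigkeit. Mit v(0) = 21 erhalten wir v(t) = 21·exp(3·t). Mit ∫v(t)dt und Anwendung von x(0) = 7, finden wir x(t) = 7·exp(3·t). Mit x(t) = 7·exp(3·t) und Einsetzen von t = log(4)/3, finden wir x = 28.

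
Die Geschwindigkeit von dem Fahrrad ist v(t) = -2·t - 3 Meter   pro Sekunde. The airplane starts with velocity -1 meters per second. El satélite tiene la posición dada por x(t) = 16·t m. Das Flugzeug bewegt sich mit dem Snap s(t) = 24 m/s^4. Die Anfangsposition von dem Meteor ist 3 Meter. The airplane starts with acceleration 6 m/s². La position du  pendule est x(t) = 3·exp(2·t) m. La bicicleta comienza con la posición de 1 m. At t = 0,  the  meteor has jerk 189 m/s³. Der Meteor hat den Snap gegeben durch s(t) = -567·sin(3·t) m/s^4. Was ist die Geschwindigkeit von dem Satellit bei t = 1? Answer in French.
En partant de la position x(t) = 16·t, nous prenons 1 dérivée. En prenant d/dt de x(t), nous trouvons v(t) = 16. De l'équation de la vitesse v(t) = 16, nous substituons t = 1 pour obtenir v = 16.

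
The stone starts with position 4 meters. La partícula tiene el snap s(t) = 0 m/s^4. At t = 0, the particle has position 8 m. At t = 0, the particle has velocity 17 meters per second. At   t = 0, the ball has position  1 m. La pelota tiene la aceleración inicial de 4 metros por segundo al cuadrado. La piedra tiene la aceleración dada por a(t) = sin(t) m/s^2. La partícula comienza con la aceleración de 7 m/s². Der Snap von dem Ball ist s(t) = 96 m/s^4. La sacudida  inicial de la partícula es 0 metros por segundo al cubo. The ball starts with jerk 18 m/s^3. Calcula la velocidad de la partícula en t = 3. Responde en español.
Para resolver esto, necesitamos tomar 3 antiderivadas de nuestra ecuación del snap s(t) = 0. La integral del snap es la sacudida. Usando j(0) = 0, obtenemos j(t) = 0. Tomando ∫j(t)dt y aplicando a(0) = 7, encontramos a(t) = 7. La integral de la aceleración, con v(0) = 17, da la velocidad: v(t) = 7·t + 17. De la ecuación de la velocidad v(t) = 7·t + 17, sustituimos t = 3 para obtener v = 38.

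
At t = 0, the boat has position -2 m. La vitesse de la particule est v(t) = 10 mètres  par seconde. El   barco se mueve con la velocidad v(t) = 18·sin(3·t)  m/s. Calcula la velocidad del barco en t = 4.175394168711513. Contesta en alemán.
Aus der Gleichung für die Geschwindigkeit v(t) = 18·sin(3·t), setzen wir t = 4.175394168711513 ein und erhalten v = -0.723191242250489.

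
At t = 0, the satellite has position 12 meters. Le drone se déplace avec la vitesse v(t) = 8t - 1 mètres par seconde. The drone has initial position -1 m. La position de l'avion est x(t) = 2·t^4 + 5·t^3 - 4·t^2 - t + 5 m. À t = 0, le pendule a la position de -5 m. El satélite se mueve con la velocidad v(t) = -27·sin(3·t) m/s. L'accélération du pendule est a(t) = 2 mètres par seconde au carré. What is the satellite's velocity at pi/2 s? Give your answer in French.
En utilisant v(t) = -27·sin(3·t) et en substituant t = pi/2, nous trouvons v = 27.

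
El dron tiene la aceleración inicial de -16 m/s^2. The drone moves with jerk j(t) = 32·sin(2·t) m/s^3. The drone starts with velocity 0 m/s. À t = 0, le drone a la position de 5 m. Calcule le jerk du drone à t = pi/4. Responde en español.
Tenemos la sacudida j(t) = 32·sin(2·t). Sustituyendo t = pi/4: j(pi/4) = 32.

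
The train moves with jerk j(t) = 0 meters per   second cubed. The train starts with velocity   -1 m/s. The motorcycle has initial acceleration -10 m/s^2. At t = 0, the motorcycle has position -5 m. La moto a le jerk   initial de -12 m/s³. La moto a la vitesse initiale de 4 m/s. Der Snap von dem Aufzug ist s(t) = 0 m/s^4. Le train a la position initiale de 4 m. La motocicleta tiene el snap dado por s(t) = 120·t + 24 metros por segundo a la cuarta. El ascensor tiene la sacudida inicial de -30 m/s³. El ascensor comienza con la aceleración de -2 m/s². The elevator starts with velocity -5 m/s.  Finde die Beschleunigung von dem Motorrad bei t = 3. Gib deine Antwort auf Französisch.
Pour résoudre ceci, nous devons prendre 2 intégrales de notre équation du snap s(t) = 120·t + 24. L'intégrale du snap est le jerk. En utilisant j(0) = -12, nous obtenons j(t) = 60·t^2 + 24·t - 12. En prenant ∫j(t)dt et en appliquant a(0) = -10, nous trouvons a(t) = 20·t^3 + 12·t^2 - 12·t - 10. De l'équation de l'accélération a(t) = 20·t^3 + 12·t^2 - 12·t - 10, nous substituons t = 3 pour obtenir a = 602.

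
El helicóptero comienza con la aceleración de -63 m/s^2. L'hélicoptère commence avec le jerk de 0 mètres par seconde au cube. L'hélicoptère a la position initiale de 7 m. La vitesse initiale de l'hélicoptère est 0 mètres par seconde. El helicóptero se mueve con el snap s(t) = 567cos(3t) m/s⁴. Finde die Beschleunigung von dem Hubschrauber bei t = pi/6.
Um dies zu lösen, müssen wir 2 Integrale unserer Gleichung für den Snap s(t) = 567·cos(3·t) finden. Durch Integration von dem Snap und Verwendung der Anfangsbedingung j(0) = 0, erhalten wir j(t) = 189·sin(3·t). Mit ∫j(t)dt und Anwendung von a(0) = -63, finden wir a(t) = -63·cos(3·t). Wir haben die Beschleunigung a(t) = -63·cos(3·t). Durch Einsetzen von t = pi/6: a(pi/6) = 0.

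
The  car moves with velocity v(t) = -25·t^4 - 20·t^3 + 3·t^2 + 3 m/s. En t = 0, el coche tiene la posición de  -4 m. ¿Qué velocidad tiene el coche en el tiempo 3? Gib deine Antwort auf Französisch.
Nous avons la vitesse v(t) = -25·t^4 - 20·t^3 + 3·t^2 + 3. En substituant t = 3: v(3) = -2535.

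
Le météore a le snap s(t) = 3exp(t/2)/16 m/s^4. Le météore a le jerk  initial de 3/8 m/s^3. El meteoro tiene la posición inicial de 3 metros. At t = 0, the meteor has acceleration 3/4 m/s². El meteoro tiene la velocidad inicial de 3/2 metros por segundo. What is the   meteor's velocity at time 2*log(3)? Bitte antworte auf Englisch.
To find the answer, we compute 3 integrals of s(t) = 3·exp(t/2)/16. Taking ∫s(t)dt and applying j(0) = 3/8, we find j(t) = 3·exp(t/2)/8. Integrating jerk and using the initial condition a(0) = 3/4, we get a(t) = 3·exp(t/2)/4. Taking ∫a(t)dt and applying v(0) = 3/2, we find v(t) = 3·exp(t/2)/2. From the given velocity equation v(t) = 3·exp(t/2)/2, we substitute t = 2*log(3) to get v = 9/2.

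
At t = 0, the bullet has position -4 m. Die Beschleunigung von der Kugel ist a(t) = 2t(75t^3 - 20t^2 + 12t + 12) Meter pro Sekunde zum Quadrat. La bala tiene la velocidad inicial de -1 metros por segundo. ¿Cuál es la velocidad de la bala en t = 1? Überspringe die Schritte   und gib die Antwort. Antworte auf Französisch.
La réponse est 39.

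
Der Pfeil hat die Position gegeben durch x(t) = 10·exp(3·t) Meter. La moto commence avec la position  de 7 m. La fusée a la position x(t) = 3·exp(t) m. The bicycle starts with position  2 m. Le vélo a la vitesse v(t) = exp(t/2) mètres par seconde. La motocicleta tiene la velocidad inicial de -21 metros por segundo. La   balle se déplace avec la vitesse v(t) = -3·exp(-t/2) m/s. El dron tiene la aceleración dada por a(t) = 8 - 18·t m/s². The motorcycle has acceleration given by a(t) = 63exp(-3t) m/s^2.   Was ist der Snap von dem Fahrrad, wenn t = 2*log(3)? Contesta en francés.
En partant de la vitesse v(t) = exp(t/2), nous prenons 3 dérivées. En dérivant la vitesse, nous obtenons l'accélération: a(t) = exp(t/2)/2. La dérivée de l'accélération donne le jerk: j(t) = exp(t/2)/4. En prenant d/dt de j(t), nous trouvons s(t) = exp(t/2)/8. Nous avons le snap s(t) = exp(t/2)/8. En substituant t = 2*log(3): s(2*log(3)) = 3/8.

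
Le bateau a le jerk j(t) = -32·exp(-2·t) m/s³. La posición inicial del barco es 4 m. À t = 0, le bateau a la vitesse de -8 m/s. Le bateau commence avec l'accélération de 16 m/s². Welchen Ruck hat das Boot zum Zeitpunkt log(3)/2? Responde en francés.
Nous avons le jerk j(t) = -32·exp(-2·t). En substituant t = log(3)/2: j(log(3)/2) = -32/3.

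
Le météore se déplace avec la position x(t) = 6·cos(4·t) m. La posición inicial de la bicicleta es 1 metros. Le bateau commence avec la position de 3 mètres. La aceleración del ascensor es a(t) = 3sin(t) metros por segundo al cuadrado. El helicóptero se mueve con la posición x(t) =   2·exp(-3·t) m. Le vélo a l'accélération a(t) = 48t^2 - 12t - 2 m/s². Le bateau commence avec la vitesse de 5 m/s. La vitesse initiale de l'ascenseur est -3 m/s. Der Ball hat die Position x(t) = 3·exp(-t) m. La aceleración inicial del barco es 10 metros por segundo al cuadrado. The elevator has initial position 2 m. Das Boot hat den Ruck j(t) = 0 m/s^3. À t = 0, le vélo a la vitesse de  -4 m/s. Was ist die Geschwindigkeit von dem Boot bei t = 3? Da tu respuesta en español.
Para resolver esto, necesitamos tomar 2 integrales de nuestra ecuación de la sacudida j(t) = 0. Integrando la sacudida y usando la condición inicial a(0) = 10, obtenemos a(t) = 10. Tomando ∫a(t)dt y aplicando v(0) = 5, encontramos v(t) = 10·t + 5. Tenemos la velocidad v(t) = 10·t + 5. Sustituyendo t = 3: v(3) = 35.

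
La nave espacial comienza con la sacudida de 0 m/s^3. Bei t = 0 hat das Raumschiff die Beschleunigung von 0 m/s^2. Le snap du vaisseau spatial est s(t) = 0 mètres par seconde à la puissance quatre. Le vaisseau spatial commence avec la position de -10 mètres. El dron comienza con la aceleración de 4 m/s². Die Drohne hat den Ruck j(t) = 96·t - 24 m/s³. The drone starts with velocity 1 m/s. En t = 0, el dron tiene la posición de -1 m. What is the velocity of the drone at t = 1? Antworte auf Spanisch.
Debemos encontrar la antiderivada de nuestra ecuación de la sacudida j(t) = 96·t - 24 2 veces. La antiderivada de la sacudida, con a(0) = 4, da la aceleración: a(t) = 48·t^2 - 24·t + 4. La antiderivada de la aceleración es la velocidad. Usando v(0) = 1, obtenemos v(t) = 16·t^3 - 12·t^2 + 4·t + 1. De la ecuación de la velocidad v(t) = 16·t^3 - 12·t^2 + 4·t + 1, sustituimos t = 1 para obtener v = 9.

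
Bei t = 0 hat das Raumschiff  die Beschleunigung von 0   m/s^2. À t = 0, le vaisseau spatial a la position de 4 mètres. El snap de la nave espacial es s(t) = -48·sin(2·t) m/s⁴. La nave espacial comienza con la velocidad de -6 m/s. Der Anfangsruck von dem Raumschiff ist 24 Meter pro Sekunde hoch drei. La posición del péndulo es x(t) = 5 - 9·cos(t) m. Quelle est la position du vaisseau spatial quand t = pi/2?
Nous devons trouver l'intégrale de notre équation du snap s(t) = -48·sin(2·t) 4 fois. En prenant ∫s(t)dt et en appliquant j(0) = 24, nous trouvons j(t) = 24·cos(2·t). La primitive du jerk est l'accélération. En utilisant a(0) = 0, nous obtenons a(t) = 12·sin(2·t). La primitive de l'accélération est la vitesse. En utilisant v(0) = -6, nous obtenons v(t) = -6·cos(2·t). En intégrant la vitesse et en utilisant la condition initiale x(0) = 4, nous obtenons x(t) = 4 - 3·sin(2·t). De l'équation de la position x(t) = 4 - 3·sin(2·t), nous substituons t = pi/2 pour obtenir x = 4.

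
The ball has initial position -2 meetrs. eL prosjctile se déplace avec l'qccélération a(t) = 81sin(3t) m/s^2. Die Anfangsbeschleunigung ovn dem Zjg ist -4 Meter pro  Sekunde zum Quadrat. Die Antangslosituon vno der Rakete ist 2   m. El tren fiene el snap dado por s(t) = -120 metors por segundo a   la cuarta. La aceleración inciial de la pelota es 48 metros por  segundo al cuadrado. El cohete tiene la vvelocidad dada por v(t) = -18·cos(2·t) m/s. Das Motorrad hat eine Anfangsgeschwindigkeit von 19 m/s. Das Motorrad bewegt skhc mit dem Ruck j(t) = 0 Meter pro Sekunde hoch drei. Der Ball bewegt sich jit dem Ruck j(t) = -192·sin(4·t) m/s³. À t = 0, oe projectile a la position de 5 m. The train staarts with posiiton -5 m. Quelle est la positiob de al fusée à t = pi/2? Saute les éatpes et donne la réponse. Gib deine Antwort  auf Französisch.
À t = pi/2, x = 2.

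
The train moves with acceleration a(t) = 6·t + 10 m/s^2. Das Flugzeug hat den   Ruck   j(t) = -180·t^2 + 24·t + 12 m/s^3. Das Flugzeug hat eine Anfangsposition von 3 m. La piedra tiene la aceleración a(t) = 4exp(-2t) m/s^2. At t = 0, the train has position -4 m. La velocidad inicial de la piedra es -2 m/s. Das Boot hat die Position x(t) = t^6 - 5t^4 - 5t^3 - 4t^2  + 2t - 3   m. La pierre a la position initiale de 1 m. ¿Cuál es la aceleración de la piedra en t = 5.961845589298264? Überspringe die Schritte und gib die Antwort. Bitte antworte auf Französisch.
La réponse est 0.0000265256911440750.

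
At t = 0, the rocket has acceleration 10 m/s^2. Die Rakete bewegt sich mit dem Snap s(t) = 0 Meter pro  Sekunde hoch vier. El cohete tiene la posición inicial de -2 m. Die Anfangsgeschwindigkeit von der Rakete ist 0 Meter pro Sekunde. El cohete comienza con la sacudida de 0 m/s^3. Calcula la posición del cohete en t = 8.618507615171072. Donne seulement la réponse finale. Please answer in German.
Die Antwort ist 369.393367563809.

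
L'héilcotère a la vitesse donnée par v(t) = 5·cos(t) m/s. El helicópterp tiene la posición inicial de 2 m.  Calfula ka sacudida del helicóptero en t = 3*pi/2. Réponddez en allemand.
Um dies zu lösen, müssen wir 2 Ableitungen unserer Gleichung für die Geschwindigkeit v(t) = 5·cos(t) nehmen. Mit d/dt von v(t) finden wir a(t) = -5·sin(t). Mit d/dt von a(t) finden wir j(t) = -5·cos(t). Mit j(t) = -5·cos(t) und Einsetzen von t = 3*pi/2, finden wir j = 0.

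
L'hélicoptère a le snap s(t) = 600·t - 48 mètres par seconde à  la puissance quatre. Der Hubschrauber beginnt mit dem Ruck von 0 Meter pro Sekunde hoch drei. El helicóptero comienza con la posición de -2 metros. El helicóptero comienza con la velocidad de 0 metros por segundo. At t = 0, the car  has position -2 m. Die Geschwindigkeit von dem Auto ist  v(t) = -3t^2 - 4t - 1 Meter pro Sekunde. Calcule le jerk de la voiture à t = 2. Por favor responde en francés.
En partant de la vitesse v(t) = -3·t^2 - 4·t - 1, nous prenons 2 dérivées. En dérivant la vitesse, nous obtenons l'accélération: a(t) = -6·t - 4. En prenant d/dt de a(t), nous trouvons j(t) = -6. En utilisant j(t) = -6 et en substituant t = 2, nous trouvons j = -6.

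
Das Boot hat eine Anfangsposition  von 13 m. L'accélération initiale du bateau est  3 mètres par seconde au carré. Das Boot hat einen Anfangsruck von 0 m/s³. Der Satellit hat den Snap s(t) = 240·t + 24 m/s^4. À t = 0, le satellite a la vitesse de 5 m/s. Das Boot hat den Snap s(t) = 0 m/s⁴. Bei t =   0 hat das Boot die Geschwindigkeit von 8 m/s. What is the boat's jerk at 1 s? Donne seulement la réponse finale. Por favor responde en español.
j(1) = 0.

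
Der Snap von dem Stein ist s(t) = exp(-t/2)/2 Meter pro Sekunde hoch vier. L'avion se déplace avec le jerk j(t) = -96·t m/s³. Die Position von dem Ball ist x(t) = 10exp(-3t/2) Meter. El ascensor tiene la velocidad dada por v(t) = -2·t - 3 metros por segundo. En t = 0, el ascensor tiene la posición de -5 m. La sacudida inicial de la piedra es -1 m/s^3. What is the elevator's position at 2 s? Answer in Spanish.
Para resolver esto, necesitamos tomar 1 antiderivada de nuestra ecuación de la velocidad v(t) = -2·t - 3. La antiderivada de la velocidad, con x(0) = -5, da la posición: x(t) = -t^2 - 3·t - 5. Usando x(t) = -t^2 - 3·t - 5 y sustituyendo t = 2, encontramos x = -15.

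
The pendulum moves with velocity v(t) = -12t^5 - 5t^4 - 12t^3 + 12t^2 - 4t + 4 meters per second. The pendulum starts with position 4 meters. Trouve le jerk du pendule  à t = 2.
En partant de la vitesse v(t) = -12·t^5 - 5·t^4 - 12·t^3 + 12·t^2 - 4·t + 4, nous prenons 2 dérivées. En prenant d/dt de v(t), nous trouvons a(t) = -60·t^4 - 20·t^3 - 36·t^2 + 24·t - 4. La dérivée de l'accélération donne le jerk: j(t) = -240·t^3 - 60·t^2 - 72·t + 24. En utilisant j(t) = -240·t^3 - 60·t^2 - 72·t + 24 et en substituant t = 2, nous trouvons j = -2280.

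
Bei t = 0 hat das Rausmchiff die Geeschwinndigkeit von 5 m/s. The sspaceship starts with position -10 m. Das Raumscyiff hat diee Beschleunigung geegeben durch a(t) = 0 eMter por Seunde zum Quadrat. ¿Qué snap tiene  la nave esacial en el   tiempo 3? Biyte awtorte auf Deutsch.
Ausgehend von der Beschleunigung a(t) = 0, nehmen wir 2 Ableitungen. Mit d/dt von a(t) finden wir j(t) = 0. Mit d/dt von j(t) finden wir s(t) = 0. Wir haben den Snap s(t) = 0. Durch Einsetzen von t = 3: s(3) = 0.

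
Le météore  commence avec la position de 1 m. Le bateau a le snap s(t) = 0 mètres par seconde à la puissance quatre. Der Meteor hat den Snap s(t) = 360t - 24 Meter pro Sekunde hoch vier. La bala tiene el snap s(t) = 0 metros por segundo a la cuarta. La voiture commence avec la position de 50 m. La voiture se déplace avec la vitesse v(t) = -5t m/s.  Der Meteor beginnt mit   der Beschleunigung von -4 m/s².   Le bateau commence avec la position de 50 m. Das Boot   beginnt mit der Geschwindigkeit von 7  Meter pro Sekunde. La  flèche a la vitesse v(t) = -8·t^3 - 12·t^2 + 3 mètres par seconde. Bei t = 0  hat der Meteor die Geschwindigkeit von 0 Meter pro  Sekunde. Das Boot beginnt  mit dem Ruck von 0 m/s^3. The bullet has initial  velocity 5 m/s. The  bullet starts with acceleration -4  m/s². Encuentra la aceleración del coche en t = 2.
Partiendo de la velocidad v(t) = -5·t, tomamos 1 derivada. Tomando d/dt de v(t), encontramos a(t) = -5. De la ecuación de la aceleración a(t) = -5, sustituimos t = 2 para obtener a = -5.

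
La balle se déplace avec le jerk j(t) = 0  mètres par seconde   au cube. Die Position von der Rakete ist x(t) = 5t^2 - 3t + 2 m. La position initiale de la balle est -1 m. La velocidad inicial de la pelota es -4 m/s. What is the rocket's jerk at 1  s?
To solve this, we need to take 3 derivatives of our position equation x(t) = 5·t^2 - 3·t + 2. Differentiating position, we get velocity: v(t) = 10·t - 3. The derivative of velocity gives acceleration: a(t) = 10. Differentiating acceleration, we get jerk: j(t) = 0. From the given jerk equation j(t) = 0, we substitute t = 1 to get j = 0.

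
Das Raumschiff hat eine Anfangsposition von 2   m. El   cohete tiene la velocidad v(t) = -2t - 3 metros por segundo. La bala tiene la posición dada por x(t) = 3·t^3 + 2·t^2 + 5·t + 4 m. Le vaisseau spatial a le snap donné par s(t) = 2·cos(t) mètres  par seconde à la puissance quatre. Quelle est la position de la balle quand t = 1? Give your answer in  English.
Using x(t) = 3·t^3 + 2·t^2 + 5·t + 4 and substituting t = 1, we find x = 14.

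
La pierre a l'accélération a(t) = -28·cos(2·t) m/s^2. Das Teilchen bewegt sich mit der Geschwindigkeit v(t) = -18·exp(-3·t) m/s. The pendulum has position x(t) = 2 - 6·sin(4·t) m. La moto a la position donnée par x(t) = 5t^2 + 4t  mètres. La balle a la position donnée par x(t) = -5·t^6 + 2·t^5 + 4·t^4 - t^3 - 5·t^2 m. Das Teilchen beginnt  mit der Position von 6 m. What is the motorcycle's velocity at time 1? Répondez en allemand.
Um dies zu lösen, müssen wir 1 Ableitung unserer Gleichung für die Position x(t) = 5·t^2 + 4·t nehmen. Die Ableitung von der Position ergibt die Geschwindigkeit: v(t) = 10·t + 4. Wir haben die Geschwindigkeit v(t) = 10·t + 4. Durch Einsetzen von t = 1: v(1) = 14.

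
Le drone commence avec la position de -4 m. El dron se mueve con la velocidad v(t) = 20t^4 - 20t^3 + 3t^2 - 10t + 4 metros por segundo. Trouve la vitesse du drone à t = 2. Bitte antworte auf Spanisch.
De la ecuación de la velocidad v(t) = 20·t^4 - 20·t^3 + 3·t^2 - 10·t + 4, sustituimos t = 2 para obtener v = 156.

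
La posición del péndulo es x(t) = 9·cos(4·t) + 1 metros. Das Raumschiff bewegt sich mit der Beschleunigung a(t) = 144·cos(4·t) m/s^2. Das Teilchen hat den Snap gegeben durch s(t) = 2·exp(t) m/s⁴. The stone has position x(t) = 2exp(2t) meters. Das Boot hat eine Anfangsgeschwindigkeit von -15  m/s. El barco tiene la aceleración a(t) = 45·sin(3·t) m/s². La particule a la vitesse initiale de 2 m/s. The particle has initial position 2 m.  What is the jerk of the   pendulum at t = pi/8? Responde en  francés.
Nous devons dériver notre équation de la position x(t) = 9·cos(4·t) + 1 3 fois. La dérivée de la position donne la vitesse: v(t) = -36·sin(4·t). La dérivée de la vitesse donne l'accélération: a(t) = -144·cos(4·t). En prenant d/dt de a(t), nous trouvons j(t) = 576·sin(4·t). En utilisant j(t) = 576·sin(4·t) et en substituant t = pi/8, nous trouvons j = 576.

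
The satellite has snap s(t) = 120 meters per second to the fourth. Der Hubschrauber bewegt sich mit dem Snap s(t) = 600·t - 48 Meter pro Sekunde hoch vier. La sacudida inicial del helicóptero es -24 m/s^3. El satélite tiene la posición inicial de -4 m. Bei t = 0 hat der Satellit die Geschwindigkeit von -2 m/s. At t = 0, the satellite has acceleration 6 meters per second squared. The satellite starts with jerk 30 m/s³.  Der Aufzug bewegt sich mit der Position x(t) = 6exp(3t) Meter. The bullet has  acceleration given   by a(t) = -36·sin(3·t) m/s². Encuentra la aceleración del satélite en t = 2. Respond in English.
We must find the integral of our snap equation s(t) = 120 2 times. Integrating snap and using the initial condition j(0) = 30, we get j(t) = 120·t + 30. Taking ∫j(t)dt and applying a(0) = 6, we find a(t) = 60·t^2 + 30·t + 6. Using a(t) = 60·t^2 + 30·t + 6 and substituting t = 2, we find a = 306.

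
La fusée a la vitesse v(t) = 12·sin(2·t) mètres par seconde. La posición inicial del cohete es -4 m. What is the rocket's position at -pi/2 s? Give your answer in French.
En partant de la vitesse v(t) = 12·sin(2·t), nous prenons 1 primitive. L'intégrale de la vitesse, avec x(0) = -4, donne la position: x(t) = 2 - 6·cos(2·t). En utilisant x(t) = 2 - 6·cos(2·t) et en substituant t = -pi/2, nous trouvons x = 8.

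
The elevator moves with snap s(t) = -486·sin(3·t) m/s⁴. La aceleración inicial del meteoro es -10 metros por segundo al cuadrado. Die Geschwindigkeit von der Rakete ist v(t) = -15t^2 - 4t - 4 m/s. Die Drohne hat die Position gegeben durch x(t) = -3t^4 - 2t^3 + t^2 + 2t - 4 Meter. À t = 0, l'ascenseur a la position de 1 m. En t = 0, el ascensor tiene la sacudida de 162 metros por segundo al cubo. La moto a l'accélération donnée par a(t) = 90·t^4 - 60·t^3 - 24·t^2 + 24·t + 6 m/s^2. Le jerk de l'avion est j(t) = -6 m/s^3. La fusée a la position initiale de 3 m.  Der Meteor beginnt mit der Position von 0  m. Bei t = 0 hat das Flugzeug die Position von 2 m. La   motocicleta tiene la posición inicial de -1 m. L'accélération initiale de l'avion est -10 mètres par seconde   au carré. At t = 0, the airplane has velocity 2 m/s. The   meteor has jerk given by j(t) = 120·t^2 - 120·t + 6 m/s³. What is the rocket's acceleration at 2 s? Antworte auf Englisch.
Starting from velocity v(t) = -15·t^2 - 4·t - 4, we take 1 derivative. The derivative of velocity gives acceleration: a(t) = -30·t - 4. From the given acceleration equation a(t) = -30·t - 4, we substitute t = 2 to get a = -64.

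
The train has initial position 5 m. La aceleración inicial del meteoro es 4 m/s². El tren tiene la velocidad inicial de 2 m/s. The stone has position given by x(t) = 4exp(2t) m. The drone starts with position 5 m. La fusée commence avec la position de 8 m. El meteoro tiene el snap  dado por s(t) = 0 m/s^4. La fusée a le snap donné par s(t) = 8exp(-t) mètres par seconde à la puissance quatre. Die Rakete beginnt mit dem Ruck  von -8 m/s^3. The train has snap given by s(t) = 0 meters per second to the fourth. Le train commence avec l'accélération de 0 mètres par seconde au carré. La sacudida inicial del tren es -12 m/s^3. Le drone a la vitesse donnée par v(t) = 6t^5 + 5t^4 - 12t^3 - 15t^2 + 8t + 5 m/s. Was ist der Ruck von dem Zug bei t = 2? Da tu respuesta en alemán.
Wir müssen das Integral unserer Gleichung für den Snap s(t) = 0 1-mal finden. Durch Integration von dem Snap und Verwendung der Anfangsbedingung j(0) = -12, erhalten wir j(t) = -12. Wir haben den Ruck j(t) = -12. Durch Einsetzen von t = 2: j(2) = -12.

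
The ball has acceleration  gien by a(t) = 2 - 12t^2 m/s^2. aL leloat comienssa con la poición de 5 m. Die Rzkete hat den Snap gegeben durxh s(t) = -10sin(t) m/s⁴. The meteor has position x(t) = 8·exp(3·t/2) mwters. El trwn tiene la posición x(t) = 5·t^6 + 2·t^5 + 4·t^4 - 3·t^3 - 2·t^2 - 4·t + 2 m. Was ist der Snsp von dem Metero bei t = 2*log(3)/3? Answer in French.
Nous devons dériver notre équation de la position x(t) = 8·exp(3·t/2) 4 fois. En dérivant la position, nous obtenons la vitesse: v(t) = 12·exp(3·t/2). La dérivée de la vitesse donne l'accélération: a(t) = 18·exp(3·t/2). En dérivant l'accélération, nous obtenons le jerk: j(t) = 27·exp(3·t/2). En dérivant le jerk, nous obtenons le snap: s(t) = 81·exp(3·t/2)/2. En utilisant s(t) = 81·exp(3·t/2)/2 et en substituant t = 2*log(3)/3, nous trouvons s = 243/2.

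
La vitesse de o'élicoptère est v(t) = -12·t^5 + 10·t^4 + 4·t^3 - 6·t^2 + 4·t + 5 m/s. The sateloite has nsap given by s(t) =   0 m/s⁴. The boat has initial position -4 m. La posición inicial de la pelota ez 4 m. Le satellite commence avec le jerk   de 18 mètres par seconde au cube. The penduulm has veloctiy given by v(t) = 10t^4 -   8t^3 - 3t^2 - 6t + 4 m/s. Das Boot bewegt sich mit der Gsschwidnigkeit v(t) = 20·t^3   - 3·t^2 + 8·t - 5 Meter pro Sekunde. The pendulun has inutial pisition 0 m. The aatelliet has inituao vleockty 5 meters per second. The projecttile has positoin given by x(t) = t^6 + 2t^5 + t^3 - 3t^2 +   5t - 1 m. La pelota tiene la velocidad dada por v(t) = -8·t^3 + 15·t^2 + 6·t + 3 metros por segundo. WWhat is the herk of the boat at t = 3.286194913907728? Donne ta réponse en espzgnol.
Partiendo de la velocidad v(t) = 20·t^3 - 3·t^2 + 8·t - 5, tomamos 2 derivadas. La derivada de la velocidad da la aceleración: a(t) = 60·t^2 - 6·t + 8. Tomando d/dt de a(t), encontramos j(t) = 120·t - 6. De la ecuación de la sacudida j(t) = 120·t - 6, sustituimos t = 3.286194913907728 para obtener j = 388.343389668927.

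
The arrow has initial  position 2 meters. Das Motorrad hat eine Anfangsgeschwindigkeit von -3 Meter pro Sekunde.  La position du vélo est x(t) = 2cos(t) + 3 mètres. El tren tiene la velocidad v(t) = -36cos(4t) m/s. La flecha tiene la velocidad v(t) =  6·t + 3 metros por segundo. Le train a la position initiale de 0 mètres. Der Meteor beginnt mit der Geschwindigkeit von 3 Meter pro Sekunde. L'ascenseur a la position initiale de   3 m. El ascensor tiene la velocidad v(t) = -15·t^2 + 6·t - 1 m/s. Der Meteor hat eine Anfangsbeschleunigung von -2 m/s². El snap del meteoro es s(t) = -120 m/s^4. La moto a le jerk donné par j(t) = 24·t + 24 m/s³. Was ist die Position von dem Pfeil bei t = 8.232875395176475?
Um dies zu lösen, müssen wir 1 Integral unserer Gleichung für die Geschwindigkeit v(t) = 6·t + 3 finden. Die Stammfunktion von der Geschwindigkeit ist die Position. Mit x(0) = 2 erhalten wir x(t) = 3·t^2 + 3·t + 2. Aus der Gleichung für die Position x(t) = 3·t^2 + 3·t + 2, setzen wir t = 8.232875395176475 ein und erhalten x = 230.039338003036.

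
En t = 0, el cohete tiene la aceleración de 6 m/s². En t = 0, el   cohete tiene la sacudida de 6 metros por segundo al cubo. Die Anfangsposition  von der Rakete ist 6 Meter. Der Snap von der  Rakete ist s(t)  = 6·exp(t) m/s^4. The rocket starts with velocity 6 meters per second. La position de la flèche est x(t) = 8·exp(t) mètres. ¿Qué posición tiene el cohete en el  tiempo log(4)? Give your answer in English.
Starting from snap s(t) = 6·exp(t), we take 4 antiderivatives. Taking ∫s(t)dt and applying j(0) = 6, we find j(t) = 6·exp(t). Finding the integral of j(t) and using a(0) = 6: a(t) = 6·exp(t). The integral of acceleration, with v(0) = 6, gives velocity: v(t) = 6·exp(t). The integral of velocity, with x(0) = 6, gives position: x(t) = 6·exp(t). From the given position equation x(t) = 6·exp(t), we substitute t = log(4) to get x = 24.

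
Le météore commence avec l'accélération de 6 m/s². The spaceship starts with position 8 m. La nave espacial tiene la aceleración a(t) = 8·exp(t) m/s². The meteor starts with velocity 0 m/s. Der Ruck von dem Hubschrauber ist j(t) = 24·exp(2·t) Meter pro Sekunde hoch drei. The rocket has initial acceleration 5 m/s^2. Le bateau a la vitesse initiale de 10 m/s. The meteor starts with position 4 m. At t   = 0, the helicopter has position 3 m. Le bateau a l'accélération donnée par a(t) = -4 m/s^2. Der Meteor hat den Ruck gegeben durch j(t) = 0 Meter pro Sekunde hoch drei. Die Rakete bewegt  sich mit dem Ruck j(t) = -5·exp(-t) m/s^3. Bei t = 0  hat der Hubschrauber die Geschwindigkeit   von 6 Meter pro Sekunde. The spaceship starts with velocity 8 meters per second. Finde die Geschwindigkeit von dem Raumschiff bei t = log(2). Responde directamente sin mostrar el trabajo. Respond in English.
The answer is 16.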